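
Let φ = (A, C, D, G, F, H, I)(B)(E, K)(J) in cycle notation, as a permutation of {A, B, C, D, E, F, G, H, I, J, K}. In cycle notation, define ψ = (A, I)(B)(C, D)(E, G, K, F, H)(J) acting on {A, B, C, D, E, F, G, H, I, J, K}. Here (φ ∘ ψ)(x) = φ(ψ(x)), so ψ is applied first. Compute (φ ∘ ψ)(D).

First apply ψ: ψ(D) = C, then φ(C) = D. Thus (φ ∘ ψ)(D) = D.

D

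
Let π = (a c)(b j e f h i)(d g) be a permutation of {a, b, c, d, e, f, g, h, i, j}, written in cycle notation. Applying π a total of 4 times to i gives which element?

f

i lies in the 6-cycle (b j e f h i).
Advancing 4 steps from i: i → b → j → e → f.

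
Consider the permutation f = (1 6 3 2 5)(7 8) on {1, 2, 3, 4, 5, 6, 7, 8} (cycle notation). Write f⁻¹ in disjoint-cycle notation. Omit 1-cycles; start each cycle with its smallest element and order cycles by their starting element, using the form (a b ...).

(1 5 2 3 6)(7 8)

If f sends a → b within a cycle, f⁻¹ sends b → a; equivalently, reverse each cycle.
After reversing and putting each cycle's least element first, f⁻¹ = (1 5 2 3 6)(7 8).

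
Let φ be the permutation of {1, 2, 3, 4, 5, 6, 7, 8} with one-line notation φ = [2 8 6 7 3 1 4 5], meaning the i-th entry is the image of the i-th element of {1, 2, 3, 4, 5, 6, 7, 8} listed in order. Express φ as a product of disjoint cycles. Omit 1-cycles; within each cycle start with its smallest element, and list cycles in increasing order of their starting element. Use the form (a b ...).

Iterating φ from 1 gives 1 → 2 → 8 → 5 → 3 → 6 → 1; that is the 6-cycle (1 2 8 5 3 6).
Repeating from the next unused element and collecting all non-trivial cycles gives (1 2 8 5 3 6)(4 7).

(1 2 8 5 3 6)(4 7)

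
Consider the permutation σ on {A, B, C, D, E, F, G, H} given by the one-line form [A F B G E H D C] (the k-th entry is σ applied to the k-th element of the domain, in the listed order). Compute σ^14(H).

B

Tracing H → C → … returns to H after 4 steps, so H lies in a 4-cycle (B F H C).
On a 4-cycle, σ^4 is the identity, so σ^14 = σ^2 there (14 ≡ 2 mod 4).
Advancing 2 steps from H: H → C → B.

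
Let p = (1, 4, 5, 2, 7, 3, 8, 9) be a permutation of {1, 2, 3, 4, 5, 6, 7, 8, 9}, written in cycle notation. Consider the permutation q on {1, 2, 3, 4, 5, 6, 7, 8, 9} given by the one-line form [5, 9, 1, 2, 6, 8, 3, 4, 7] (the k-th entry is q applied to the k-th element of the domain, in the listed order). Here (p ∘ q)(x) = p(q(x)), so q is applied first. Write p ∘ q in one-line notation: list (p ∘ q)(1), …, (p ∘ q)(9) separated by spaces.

2 1 4 7 6 9 8 5 3

(p ∘ q)(x) = p(q(x)). Computing each image: p(q(1)) = p(5) = 2, p(q(2)) = p(9) = 1, p(q(3)) = p(1) = 4, p(q(4)) = p(2) = 7, p(q(5)) = p(6) = 6, p(q(6)) = p(8) = 9, p(q(7)) = p(3) = 8, p(q(8)) = p(4) = 5, p(q(9)) = p(7) = 3.
Hence p ∘ q = [2 1 4 7 6 9 8 5 3].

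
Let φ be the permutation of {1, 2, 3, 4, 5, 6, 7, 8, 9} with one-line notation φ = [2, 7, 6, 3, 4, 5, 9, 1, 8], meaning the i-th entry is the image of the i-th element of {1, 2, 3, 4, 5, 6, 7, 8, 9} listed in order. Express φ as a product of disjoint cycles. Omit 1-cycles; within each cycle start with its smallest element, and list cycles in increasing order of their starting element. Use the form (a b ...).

(1 2 7 9 8)(3 6 5 4)

From 1: 1 → 2 → 7 → 9 → 8 → 1, closing the cycle (1 2 7 9 8).
Repeating from the next unused element and collecting all non-trivial cycles gives (1 2 7 9 8)(3 6 5 4).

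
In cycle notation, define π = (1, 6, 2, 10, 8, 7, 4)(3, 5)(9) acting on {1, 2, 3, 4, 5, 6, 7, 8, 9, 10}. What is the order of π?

14

The cycle type of π is (7, 2, 1).
The order is lcm(7, 2) = 14.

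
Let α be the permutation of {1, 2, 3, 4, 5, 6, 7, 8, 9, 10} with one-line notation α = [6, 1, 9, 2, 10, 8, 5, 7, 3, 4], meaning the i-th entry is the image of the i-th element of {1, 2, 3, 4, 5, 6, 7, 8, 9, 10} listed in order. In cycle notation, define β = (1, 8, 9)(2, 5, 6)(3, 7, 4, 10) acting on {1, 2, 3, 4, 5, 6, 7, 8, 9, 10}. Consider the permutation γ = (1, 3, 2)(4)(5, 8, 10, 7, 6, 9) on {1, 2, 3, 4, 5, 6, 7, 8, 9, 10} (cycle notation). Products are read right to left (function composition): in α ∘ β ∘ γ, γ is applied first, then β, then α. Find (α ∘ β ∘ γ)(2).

7

Apply the permutations in order: γ(2) = 1, then β(1) = 8, then α(8) = 7. So (α ∘ β ∘ γ)(2) = 7.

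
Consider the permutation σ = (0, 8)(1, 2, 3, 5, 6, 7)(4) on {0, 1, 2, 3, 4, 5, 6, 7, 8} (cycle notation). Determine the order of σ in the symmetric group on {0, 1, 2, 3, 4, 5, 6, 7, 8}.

The disjoint cycles have lengths 6, 2, 1.
The order of σ is the least common multiple of its cycle lengths: lcm(6, 2) = 6.

6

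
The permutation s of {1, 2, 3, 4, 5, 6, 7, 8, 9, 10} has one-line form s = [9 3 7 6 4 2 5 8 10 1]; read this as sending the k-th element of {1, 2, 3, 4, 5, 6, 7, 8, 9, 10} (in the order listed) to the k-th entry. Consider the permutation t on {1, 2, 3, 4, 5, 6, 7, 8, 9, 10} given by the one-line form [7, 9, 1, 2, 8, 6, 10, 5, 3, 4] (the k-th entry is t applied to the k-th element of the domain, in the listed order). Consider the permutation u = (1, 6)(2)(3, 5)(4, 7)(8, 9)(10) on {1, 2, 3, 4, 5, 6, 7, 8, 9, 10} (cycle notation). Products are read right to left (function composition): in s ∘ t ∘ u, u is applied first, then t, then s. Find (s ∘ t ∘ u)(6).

5

(s ∘ t ∘ u)(6) = s(t(u(6))). u(6) = 1, then t(1) = 7, then s(7) = 5, so the result is 5.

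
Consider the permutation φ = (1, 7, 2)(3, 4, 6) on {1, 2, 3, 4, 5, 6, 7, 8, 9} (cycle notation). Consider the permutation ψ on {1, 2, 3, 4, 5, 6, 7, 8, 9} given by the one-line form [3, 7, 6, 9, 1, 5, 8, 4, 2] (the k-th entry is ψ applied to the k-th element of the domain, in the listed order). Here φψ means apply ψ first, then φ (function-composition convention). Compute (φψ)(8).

First apply ψ: ψ(8) = 4, then φ(4) = 6. Thus (φψ)(8) = 6.

6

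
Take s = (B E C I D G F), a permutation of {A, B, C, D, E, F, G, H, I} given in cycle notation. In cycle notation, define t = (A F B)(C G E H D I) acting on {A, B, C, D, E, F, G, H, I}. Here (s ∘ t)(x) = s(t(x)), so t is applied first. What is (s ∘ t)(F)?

E

(s ∘ t)(F) = s(t(F)). t(F) = B, then s(B) = E. So (s ∘ t)(F) = E.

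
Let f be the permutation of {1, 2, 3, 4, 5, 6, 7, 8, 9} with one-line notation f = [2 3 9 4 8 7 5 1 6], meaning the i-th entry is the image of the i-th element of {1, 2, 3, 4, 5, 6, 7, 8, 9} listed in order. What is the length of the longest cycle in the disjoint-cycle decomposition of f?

Decomposing into disjoint cycles gives (1 2 3 9 6 7 5 8); the longest has length 8.

8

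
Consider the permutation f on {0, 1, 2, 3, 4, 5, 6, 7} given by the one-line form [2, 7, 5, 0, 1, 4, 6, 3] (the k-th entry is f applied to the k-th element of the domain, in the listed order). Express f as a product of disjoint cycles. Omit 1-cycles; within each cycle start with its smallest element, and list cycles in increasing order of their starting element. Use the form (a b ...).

(0 2 5 4 1 7 3)

Iterating f from 0 gives 0 → 2 → 5 → 4 → 1 → 7 → 3 → 0; that is the 7-cycle (0 2 5 4 1 7 3).
Repeating from the next unused element and collecting all non-trivial cycles gives (0 2 5 4 1 7 3).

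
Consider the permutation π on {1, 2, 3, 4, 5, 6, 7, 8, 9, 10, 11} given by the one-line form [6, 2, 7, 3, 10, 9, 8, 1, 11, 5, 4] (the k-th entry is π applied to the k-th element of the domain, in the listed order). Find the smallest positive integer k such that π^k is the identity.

The disjoint-cycle form of π has cycle lengths 8, 2, 1.
Since disjoint cycles commute, ord(π) = lcm(8, 2) = 8.

8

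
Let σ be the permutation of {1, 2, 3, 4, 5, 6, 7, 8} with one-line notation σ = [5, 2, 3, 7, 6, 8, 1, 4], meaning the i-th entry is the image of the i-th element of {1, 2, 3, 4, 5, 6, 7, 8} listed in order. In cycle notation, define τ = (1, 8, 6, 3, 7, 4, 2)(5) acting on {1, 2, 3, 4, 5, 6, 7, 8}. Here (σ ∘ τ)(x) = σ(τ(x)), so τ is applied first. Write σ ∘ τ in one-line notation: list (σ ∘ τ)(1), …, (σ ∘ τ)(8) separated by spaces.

4 5 1 2 6 3 7 8

For each element, apply τ then σ: 1 → 8 → 4; 2 → 1 → 5; 3 → 7 → 1; 4 → 2 → 2; 5 → 5 → 6; 6 → 3 → 3; 7 → 4 → 7; 8 → 6 → 8.
So σ ∘ τ in one-line form is 4 5 1 2 6 3 7 8.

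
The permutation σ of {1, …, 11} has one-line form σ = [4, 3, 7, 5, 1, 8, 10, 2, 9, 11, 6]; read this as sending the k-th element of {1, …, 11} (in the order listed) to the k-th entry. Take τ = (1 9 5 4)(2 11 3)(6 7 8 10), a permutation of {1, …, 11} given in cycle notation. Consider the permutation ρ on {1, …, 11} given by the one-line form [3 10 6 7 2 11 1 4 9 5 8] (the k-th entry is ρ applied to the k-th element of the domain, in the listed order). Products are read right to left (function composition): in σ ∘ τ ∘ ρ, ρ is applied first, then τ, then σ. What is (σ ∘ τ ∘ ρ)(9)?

Apply the permutations in order: ρ(9) = 9, then τ(9) = 5, then σ(5) = 1. So (σ ∘ τ ∘ ρ)(9) = 1.

1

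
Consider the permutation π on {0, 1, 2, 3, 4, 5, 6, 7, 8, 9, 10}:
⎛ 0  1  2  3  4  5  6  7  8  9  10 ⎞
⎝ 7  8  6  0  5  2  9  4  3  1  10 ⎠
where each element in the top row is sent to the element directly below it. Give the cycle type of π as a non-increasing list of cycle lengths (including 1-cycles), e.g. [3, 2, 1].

The disjoint cycles are (0, 7, 4, 5, 2, 6, 9, 1, 8, 3)(10), with lengths 10, 1 in non-increasing order.

[10, 1]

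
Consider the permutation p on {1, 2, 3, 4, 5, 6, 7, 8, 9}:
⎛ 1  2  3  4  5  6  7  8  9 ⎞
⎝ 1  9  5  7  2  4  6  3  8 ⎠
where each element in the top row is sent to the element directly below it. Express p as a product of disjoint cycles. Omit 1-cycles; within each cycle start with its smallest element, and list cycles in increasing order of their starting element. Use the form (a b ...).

(2 9 8 3 5)(4 7 6)

Iterating p from 2 gives 2 → 9 → 8 → 3 → 5 → 2; that is the 5-cycle (2 9 8 3 5).
Repeating from the next unused element and collecting all non-trivial cycles gives (2 9 8 3 5)(4 7 6).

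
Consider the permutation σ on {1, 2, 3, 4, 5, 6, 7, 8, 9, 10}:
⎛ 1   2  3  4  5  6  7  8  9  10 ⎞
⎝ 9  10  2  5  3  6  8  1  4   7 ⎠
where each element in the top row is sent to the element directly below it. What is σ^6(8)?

2

Tracing 8 → 1 → … returns to 8 after 9 steps, so 8 lies in a 9-cycle (1 9 4 5 3 2 10 7 8).
Stepping 6 places around the cycle: 8 → 1 → 9 → 4 → 5 → 3 → 2.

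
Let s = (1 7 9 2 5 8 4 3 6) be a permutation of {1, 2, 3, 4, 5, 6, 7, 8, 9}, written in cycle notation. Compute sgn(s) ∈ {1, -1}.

1

The cycle lengths are 9.
A cycle of length ℓ contributes ℓ−1 transpositions, so s is a product of 8 transpositions — even.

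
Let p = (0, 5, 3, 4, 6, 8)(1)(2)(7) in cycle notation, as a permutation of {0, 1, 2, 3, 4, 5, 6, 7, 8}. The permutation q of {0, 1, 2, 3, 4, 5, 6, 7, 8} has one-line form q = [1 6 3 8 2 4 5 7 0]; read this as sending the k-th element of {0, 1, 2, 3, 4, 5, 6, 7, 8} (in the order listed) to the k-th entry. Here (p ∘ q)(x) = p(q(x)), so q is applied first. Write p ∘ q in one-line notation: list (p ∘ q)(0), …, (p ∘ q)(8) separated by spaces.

Chase each element through q then p: 0 → 1 → 1; 1 → 6 → 8; 2 → 3 → 4; 3 → 8 → 0; 4 → 2 → 2; 5 → 4 → 6; 6 → 5 → 3; 7 → 7 → 7; 8 → 0 → 5.
Collecting the images, p ∘ q = [1 8 4 0 2 6 3 7 5].

1 8 4 0 2 6 3 7 5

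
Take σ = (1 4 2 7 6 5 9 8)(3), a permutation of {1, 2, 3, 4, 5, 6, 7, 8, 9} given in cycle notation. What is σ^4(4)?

5

4 lies in the 8-cycle (1 4 2 7 6 5 9 8).
Stepping 4 places around the cycle: 4 → 2 → 7 → 6 → 5.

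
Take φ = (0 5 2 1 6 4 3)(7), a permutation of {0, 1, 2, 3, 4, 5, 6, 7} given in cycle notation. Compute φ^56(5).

5 lies in the 7-cycle (0 5 2 1 6 4 3).
Since the cycle has length 7, φ^56 acts on it the same as φ^0 (56 mod 7 = 0).
So φ^56(5) = 5.

5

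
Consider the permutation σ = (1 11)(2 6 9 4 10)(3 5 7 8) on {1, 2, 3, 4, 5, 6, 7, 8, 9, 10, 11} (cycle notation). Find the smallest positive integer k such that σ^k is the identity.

20

The disjoint cycles have lengths 5, 4, 2.
Since disjoint cycles commute, ord(σ) = lcm(5, 4, 2) = 20.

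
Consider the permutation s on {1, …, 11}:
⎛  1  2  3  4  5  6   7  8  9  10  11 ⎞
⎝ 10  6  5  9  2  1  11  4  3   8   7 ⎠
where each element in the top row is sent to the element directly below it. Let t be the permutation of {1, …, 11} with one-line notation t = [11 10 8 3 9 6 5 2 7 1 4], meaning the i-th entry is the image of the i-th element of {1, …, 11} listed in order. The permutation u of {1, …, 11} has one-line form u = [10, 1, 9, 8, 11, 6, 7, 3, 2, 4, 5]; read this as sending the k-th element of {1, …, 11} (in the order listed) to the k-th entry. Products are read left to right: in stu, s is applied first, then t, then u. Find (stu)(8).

9

Apply the permutations in order: s(8) = 4, then t(4) = 3, then u(3) = 9. So (stu)(8) = 9.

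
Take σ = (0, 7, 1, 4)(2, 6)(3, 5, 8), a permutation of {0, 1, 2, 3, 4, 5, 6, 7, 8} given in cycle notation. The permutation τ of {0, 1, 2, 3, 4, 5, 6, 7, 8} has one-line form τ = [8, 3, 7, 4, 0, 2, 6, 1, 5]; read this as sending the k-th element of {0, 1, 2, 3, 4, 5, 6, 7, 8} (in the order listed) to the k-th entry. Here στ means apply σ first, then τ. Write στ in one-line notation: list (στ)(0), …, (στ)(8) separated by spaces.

1 0 6 2 8 5 7 3 4

(στ)(x) = τ(σ(x)). Computing each image: τ(σ(0)) = τ(7) = 1, τ(σ(1)) = τ(4) = 0, τ(σ(2)) = τ(6) = 6, τ(σ(3)) = τ(5) = 2, τ(σ(4)) = τ(0) = 8, τ(σ(5)) = τ(8) = 5, τ(σ(6)) = τ(2) = 7, τ(σ(7)) = τ(1) = 3, τ(σ(8)) = τ(3) = 4.
Hence στ = [1 0 6 2 8 5 7 3 4].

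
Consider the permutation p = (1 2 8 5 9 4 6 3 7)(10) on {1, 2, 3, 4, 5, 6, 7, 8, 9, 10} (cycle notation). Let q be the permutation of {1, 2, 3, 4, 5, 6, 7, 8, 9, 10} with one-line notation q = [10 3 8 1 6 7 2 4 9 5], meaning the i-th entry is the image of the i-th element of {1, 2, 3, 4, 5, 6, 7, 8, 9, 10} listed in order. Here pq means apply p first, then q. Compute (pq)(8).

6

(pq)(8) = q(p(8)). p(8) = 5, then q(5) = 6. So (pq)(8) = 6.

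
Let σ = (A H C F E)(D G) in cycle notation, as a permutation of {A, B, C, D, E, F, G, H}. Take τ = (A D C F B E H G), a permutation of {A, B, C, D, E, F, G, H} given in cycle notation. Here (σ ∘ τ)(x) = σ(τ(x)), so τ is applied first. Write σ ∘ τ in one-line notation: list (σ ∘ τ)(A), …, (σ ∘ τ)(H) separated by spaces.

G A E F C B H D

(σ ∘ τ)(x) = σ(τ(x)). Computing each image: σ(τ(A)) = σ(D) = G, σ(τ(B)) = σ(E) = A, σ(τ(C)) = σ(F) = E, σ(τ(D)) = σ(C) = F, σ(τ(E)) = σ(H) = C, σ(τ(F)) = σ(B) = B, σ(τ(G)) = σ(A) = H, σ(τ(H)) = σ(G) = D.
Hence σ ∘ τ = [G A E F C B H D].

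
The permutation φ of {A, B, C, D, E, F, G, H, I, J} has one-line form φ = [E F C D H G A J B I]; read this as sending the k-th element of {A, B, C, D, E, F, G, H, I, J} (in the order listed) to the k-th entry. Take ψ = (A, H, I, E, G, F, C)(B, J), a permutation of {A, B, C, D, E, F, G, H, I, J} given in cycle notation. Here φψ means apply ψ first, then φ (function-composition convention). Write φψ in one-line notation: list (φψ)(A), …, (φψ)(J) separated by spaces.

J I E D A C G B H F

For each element, apply ψ then φ: A → H → J; B → J → I; C → A → E; D → D → D; E → G → A; F → C → C; G → F → G; H → I → B; I → E → H; J → B → F.
Collecting the images, φψ = [J I E D A C G B H F].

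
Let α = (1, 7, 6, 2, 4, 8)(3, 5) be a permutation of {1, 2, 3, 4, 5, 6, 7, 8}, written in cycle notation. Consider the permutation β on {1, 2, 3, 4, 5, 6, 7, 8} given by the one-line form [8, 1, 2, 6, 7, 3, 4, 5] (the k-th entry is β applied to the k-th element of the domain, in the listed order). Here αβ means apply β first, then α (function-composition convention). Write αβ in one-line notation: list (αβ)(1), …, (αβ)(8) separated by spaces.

1 7 4 2 6 5 8 3

(αβ)(x) = α(β(x)). Computing each image: α(β(1)) = α(8) = 1, α(β(2)) = α(1) = 7, α(β(3)) = α(2) = 4, α(β(4)) = α(6) = 2, α(β(5)) = α(7) = 6, α(β(6)) = α(3) = 5, α(β(7)) = α(4) = 8, α(β(8)) = α(5) = 3.
Hence αβ = [1 7 4 2 6 5 8 3].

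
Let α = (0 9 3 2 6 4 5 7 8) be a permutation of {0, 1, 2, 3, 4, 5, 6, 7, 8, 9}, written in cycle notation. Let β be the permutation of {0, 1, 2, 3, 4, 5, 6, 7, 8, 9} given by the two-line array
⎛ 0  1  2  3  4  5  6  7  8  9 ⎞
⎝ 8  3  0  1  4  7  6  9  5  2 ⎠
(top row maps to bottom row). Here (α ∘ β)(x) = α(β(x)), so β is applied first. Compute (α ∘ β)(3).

First apply β: β(3) = 1, then α(1) = 1. Thus (α ∘ β)(3) = 1.

1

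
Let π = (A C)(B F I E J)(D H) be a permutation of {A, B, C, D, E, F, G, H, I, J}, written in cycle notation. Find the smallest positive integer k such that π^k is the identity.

The disjoint cycles have lengths 5, 2, 2, 1.
The order is lcm(5, 2, 2) = 10.

10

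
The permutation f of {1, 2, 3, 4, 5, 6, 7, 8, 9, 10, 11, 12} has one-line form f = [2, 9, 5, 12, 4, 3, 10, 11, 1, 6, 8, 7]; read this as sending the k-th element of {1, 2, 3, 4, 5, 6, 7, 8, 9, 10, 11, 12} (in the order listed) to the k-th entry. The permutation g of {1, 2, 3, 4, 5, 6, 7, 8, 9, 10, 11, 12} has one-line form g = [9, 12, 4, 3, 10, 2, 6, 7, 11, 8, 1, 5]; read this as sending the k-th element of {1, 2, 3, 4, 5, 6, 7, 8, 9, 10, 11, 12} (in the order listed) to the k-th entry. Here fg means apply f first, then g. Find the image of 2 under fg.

f(2) = 9, then g(9) = 11; composing gives (fg)(2) = 11.

11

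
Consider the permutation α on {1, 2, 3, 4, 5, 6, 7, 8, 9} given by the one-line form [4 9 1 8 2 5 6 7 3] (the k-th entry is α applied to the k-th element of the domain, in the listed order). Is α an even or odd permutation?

In disjoint-cycle form the cycle lengths are 9.
A cycle is odd iff its length is even; α has 0 even-length cycles, so sgn(α) = (−1)^0 and α is even.

even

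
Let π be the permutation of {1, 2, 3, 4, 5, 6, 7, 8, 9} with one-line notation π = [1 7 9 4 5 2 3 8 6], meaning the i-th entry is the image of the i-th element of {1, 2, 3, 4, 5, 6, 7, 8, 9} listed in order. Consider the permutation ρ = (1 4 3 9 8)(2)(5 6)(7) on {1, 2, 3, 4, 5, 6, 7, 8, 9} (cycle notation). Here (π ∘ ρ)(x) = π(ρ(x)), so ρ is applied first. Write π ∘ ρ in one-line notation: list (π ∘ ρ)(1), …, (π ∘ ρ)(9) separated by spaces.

4 7 6 9 2 5 3 1 8

Chase each element through ρ then π: 1 → 4 → 4; 2 → 2 → 7; 3 → 9 → 6; 4 → 3 → 9; 5 → 6 → 2; 6 → 5 → 5; 7 → 7 → 3; 8 → 1 → 1; 9 → 8 → 8.
Collecting the images, π ∘ ρ = [4 7 6 9 2 5 3 1 8].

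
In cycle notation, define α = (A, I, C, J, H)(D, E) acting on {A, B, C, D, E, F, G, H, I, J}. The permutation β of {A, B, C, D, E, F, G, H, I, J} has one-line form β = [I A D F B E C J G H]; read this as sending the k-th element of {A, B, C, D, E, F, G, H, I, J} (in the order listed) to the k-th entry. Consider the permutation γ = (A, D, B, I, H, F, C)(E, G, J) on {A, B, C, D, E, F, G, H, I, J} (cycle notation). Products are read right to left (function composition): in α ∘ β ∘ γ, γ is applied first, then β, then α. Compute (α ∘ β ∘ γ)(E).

J

Apply the permutations in order: γ(E) = G, then β(G) = C, then α(C) = J. So (α ∘ β ∘ γ)(E) = J.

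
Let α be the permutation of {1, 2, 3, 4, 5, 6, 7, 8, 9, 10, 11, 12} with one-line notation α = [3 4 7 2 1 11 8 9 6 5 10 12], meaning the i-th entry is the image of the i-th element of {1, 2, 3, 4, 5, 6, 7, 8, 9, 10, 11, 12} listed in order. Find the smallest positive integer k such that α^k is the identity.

18

Decomposing into disjoint cycles gives cycle lengths 9, 2, 1.
Since disjoint cycles commute, ord(α) = lcm(9, 2) = 18.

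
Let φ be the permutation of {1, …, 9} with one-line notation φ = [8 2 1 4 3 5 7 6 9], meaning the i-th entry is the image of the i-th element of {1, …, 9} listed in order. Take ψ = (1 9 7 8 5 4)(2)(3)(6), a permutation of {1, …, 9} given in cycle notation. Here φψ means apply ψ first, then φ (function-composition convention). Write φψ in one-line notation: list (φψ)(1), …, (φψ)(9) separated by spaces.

9 2 1 8 4 5 6 3 7

(φψ)(x) = φ(ψ(x)). Computing each image: φ(ψ(1)) = φ(9) = 9, φ(ψ(2)) = φ(2) = 2, φ(ψ(3)) = φ(3) = 1, φ(ψ(4)) = φ(1) = 8, φ(ψ(5)) = φ(4) = 4, φ(ψ(6)) = φ(6) = 5, φ(ψ(7)) = φ(8) = 6, φ(ψ(8)) = φ(5) = 3, φ(ψ(9)) = φ(7) = 7.
Hence φψ = [9 2 1 8 4 5 6 3 7].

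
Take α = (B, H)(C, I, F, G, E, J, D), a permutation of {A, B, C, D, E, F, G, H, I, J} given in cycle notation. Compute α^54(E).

E lies in the 7-cycle (C, I, F, G, E, J, D).
Powers repeat with period 7 on this cycle, and 54 mod 7 = 5, so α^54(E) = α^5(E).
Stepping 5 places around the cycle: E → J → D → C → I → F.

F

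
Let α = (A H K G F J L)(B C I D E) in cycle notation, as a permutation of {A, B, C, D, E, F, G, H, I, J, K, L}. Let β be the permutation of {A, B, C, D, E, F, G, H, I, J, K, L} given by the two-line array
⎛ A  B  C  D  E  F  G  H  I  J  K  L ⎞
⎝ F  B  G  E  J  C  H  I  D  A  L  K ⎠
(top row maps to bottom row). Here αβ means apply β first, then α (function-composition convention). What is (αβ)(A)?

J

(αβ)(A) = α(β(A)). β(A) = F, then α(F) = J. So (αβ)(A) = J.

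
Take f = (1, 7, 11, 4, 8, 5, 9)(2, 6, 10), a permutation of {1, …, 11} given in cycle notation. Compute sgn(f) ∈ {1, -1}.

The cycle lengths are 7, 3, 1.
A cycle is odd iff its length is even; f has 0 even-length cycles, so sgn(f) = (−1)^0 and f is even.

1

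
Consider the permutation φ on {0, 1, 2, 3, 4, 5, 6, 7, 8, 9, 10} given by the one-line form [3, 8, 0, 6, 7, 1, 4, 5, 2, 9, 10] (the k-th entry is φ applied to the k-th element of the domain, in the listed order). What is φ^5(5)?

Tracing 5 → 1 → … returns to 5 after 9 steps, so 5 lies in a 9-cycle (0, 3, 6, 4, 7, 5, 1, 8, 2).
Advancing 5 steps from 5: 5 → 1 → 8 → 2 → 0 → 3.

3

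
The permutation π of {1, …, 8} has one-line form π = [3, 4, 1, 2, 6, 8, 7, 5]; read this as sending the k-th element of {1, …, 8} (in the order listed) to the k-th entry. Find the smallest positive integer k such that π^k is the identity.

Decomposing into disjoint cycles gives cycle lengths 3, 2, 2, 1.
The order of π is the least common multiple of its cycle lengths: lcm(3, 2, 2) = 6.

6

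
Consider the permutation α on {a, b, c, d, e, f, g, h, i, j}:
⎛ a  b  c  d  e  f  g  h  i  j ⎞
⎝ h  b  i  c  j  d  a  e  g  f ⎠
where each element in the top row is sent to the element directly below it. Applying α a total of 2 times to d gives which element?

Tracing d → c → … returns to d after 9 steps, so d lies in a 9-cycle (a, h, e, j, f, d, c, i, g).
Stepping 2 places around the cycle: d → c → i.

i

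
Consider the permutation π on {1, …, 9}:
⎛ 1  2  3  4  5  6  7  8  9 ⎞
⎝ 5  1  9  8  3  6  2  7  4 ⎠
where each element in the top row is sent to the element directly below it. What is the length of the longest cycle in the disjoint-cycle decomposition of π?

Decomposing into disjoint cycles gives (1, 5, 3, 9, 4, 8, 7, 2); the longest has length 8.

8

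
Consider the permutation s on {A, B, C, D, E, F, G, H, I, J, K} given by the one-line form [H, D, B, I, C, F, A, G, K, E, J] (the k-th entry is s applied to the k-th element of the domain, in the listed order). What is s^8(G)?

Tracing G → A → … returns to G after 3 steps, so G lies in a 3-cycle (A, H, G).
Since the cycle has length 3, s^8 acts on it the same as s^2 (8 mod 3 = 2).
Advancing 2 steps from G: G → A → H.

H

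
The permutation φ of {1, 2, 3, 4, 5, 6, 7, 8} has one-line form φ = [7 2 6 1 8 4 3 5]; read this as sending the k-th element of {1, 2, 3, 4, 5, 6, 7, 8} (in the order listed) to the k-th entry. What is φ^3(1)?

Tracing 1 → 7 → … returns to 1 after 5 steps, so 1 lies in a 5-cycle (1 7 3 6 4).
Stepping 3 places around the cycle: 1 → 7 → 3 → 6.

6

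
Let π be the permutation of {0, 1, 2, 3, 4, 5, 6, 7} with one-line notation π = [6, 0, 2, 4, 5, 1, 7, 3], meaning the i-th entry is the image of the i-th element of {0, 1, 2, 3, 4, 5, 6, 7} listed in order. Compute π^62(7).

6

Tracing 7 → 3 → … returns to 7 after 7 steps, so 7 lies in a 7-cycle (0 6 7 3 4 5 1).
Since the cycle has length 7, π^62 acts on it the same as π^6 (62 mod 7 = 6).
Stepping 6 places around the cycle: 7 → 3 → 4 → 5 → 1 → 0 → 6.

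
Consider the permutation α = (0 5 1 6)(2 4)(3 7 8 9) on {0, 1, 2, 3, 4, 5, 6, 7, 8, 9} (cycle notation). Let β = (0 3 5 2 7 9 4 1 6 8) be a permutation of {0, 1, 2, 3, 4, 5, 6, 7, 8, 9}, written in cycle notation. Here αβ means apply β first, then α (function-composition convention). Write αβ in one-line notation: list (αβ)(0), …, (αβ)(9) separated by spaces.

7 0 8 1 6 4 9 3 5 2

For each element, apply β then α: 0 → 3 → 7; 1 → 6 → 0; 2 → 7 → 8; 3 → 5 → 1; 4 → 1 → 6; 5 → 2 → 4; 6 → 8 → 9; 7 → 9 → 3; 8 → 0 → 5; 9 → 4 → 2.
Collecting the images, αβ = [7 0 8 1 6 4 9 3 5 2].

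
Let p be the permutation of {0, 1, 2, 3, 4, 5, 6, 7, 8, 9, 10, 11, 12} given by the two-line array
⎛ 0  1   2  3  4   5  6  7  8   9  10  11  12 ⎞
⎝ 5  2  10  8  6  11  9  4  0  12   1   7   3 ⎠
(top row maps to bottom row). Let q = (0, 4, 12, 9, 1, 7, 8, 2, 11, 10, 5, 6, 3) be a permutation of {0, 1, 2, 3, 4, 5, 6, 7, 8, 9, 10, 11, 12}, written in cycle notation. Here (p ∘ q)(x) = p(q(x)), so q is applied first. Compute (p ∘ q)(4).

First apply q: q(4) = 12, then p(12) = 3. Thus (p ∘ q)(4) = 3.

3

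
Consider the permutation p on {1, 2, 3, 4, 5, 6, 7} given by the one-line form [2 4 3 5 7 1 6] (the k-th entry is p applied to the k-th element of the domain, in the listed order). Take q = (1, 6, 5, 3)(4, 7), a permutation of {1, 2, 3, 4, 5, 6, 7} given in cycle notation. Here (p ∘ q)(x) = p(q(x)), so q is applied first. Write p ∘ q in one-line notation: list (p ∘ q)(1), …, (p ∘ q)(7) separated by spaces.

1 4 2 6 3 7 5

(p ∘ q)(x) = p(q(x)). Computing each image: p(q(1)) = p(6) = 1, p(q(2)) = p(2) = 4, p(q(3)) = p(1) = 2, p(q(4)) = p(7) = 6, p(q(5)) = p(3) = 3, p(q(6)) = p(5) = 7, p(q(7)) = p(4) = 5.
Hence p ∘ q = [1 4 2 6 3 7 5].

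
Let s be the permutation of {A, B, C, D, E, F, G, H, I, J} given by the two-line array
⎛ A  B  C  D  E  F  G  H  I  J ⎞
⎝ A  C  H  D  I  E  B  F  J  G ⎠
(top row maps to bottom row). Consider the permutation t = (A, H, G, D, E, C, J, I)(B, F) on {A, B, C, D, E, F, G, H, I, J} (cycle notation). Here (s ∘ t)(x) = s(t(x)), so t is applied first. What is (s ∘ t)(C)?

G

First apply t: t(C) = J, then s(J) = G. Thus (s ∘ t)(C) = G.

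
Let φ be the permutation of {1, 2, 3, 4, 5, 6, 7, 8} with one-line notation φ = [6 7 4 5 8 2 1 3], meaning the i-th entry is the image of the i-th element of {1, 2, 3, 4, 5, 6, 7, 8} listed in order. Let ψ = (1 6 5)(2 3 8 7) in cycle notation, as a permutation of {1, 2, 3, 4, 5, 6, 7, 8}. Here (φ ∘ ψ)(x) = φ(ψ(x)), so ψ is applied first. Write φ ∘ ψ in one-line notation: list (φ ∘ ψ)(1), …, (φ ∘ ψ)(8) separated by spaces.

(φ ∘ ψ)(x) = φ(ψ(x)). Computing each image: φ(ψ(1)) = φ(6) = 2, φ(ψ(2)) = φ(3) = 4, φ(ψ(3)) = φ(8) = 3, φ(ψ(4)) = φ(4) = 5, φ(ψ(5)) = φ(1) = 6, φ(ψ(6)) = φ(5) = 8, φ(ψ(7)) = φ(2) = 7, φ(ψ(8)) = φ(7) = 1.
Hence φ ∘ ψ = [2 4 3 5 6 8 7 1].

2 4 3 5 6 8 7 1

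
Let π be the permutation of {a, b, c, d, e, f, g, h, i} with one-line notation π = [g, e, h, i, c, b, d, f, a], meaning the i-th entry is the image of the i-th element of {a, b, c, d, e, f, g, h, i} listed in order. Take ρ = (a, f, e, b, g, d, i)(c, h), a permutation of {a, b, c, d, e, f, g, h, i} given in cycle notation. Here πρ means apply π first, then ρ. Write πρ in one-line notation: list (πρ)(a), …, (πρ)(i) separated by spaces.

Chase each element through π then ρ: a → g → d; b → e → b; c → h → c; d → i → a; e → c → h; f → b → g; g → d → i; h → f → e; i → a → f.
Collecting the images, πρ = [d b c a h g i e f].

d b c a h g i e f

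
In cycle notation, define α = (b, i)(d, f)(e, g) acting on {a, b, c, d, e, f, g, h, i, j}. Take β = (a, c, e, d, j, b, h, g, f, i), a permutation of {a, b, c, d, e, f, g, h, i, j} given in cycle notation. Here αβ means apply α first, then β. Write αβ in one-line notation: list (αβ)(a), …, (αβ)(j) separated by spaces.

(αβ)(x) = β(α(x)). Computing each image: β(α(a)) = β(a) = c, β(α(b)) = β(i) = a, β(α(c)) = β(c) = e, β(α(d)) = β(f) = i, β(α(e)) = β(g) = f, β(α(f)) = β(d) = j, β(α(g)) = β(e) = d, β(α(h)) = β(h) = g, β(α(i)) = β(b) = h, β(α(j)) = β(j) = b.
Hence αβ = [c a e i f j d g h b].

c a e i f j d g h b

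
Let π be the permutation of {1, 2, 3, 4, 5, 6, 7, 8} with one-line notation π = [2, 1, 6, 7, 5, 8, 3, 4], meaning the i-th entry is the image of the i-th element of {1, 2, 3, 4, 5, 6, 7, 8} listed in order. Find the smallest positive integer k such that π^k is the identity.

Decomposing into disjoint cycles gives cycle lengths 5, 2, 1.
Since disjoint cycles commute, ord(π) = lcm(5, 2) = 10.

10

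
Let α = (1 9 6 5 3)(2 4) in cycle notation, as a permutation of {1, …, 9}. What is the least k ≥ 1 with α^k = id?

The cycle type of α is (5, 2, 1, 1).
The order is lcm(5, 2) = 10.

10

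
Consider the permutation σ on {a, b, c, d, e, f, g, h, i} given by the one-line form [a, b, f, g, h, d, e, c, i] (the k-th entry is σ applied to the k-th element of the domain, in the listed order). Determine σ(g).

g is element number 7 of the domain, and entry number 7 of the one-line form is e, so σ(g) = e.

e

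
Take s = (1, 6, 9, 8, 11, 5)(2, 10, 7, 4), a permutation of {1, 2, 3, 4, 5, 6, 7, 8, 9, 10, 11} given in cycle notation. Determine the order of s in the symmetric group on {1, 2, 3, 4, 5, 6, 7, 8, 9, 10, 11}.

The disjoint cycles have lengths 6, 4, 1.
The order of s is the least common multiple of its cycle lengths: lcm(6, 4) = 12.

12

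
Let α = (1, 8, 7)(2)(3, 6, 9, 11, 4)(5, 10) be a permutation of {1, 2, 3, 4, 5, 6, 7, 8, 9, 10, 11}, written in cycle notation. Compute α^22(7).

1

7 lies in the 3-cycle (1, 8, 7).
On a 3-cycle, α^3 is the identity, so α^22 = α^1 there (22 ≡ 1 mod 3).
Advancing 1 step from 7: 7 → 1.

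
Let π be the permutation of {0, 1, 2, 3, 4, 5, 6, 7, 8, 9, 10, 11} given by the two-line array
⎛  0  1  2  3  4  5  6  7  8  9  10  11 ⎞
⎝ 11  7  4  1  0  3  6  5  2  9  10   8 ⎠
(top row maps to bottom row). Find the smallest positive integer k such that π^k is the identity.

20

The disjoint-cycle form of π has cycle lengths 5, 4, 1, 1, 1.
Since disjoint cycles commute, ord(π) = lcm(5, 4) = 20.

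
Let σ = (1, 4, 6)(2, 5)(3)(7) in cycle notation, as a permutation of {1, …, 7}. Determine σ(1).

4

1 appears in (1, 4, 6); the next entry (wrapping around) is 4.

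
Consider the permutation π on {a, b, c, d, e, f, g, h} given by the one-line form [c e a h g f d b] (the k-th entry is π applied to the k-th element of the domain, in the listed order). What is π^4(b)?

Tracing b → e → … returns to b after 5 steps, so b lies in a 5-cycle (b e g d h).
Stepping 4 places around the cycle: b → e → g → d → h.

h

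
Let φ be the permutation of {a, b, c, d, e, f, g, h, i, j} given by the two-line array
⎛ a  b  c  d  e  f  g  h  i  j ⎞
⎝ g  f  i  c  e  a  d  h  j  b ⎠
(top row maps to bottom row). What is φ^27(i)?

Tracing i → j → … returns to i after 8 steps, so i lies in an 8-cycle (a g d c i j b f).
On an 8-cycle, φ^8 is the identity, so φ^27 = φ^3 there (27 ≡ 3 mod 8).
Stepping 3 places around the cycle: i → j → b → f.

f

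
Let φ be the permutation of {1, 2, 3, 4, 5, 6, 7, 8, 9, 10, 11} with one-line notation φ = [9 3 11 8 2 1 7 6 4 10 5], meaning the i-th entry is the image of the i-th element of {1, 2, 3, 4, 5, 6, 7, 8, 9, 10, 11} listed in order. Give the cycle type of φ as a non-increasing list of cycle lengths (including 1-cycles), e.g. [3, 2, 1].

[5, 4, 1, 1]

The disjoint cycles are (1 9 4 8 6)(2 3 11 5)(7)(10), with lengths 5, 4, 1, 1 in non-increasing order.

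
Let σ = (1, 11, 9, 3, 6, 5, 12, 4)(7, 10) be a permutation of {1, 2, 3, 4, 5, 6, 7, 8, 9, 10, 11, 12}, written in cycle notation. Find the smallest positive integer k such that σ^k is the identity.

The cycle type of σ is (8, 2, 1, 1).
The order of σ is the least common multiple of its cycle lengths: lcm(8, 2) = 8.

8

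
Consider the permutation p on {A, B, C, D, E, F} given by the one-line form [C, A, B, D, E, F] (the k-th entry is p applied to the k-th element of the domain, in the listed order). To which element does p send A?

C

A is element number 1 of the domain, and entry number 1 of the one-line form is C, so p(A) = C.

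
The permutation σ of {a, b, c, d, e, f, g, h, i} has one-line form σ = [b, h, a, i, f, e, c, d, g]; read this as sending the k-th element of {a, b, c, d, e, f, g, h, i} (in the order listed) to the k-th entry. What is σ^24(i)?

Tracing i → g → … returns to i after 7 steps, so i lies in a 7-cycle (a, b, h, d, i, g, c).
On a 7-cycle, σ^7 is the identity, so σ^24 = σ^3 there (24 ≡ 3 mod 7).
Advancing 3 steps from i: i → g → c → a.

a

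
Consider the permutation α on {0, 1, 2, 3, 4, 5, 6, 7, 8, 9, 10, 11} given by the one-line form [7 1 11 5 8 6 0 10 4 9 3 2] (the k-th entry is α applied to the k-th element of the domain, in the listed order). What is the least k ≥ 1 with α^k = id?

The disjoint-cycle form of α has cycle lengths 6, 2, 2, 1, 1.
Since disjoint cycles commute, ord(α) = lcm(6, 2, 2) = 6.

6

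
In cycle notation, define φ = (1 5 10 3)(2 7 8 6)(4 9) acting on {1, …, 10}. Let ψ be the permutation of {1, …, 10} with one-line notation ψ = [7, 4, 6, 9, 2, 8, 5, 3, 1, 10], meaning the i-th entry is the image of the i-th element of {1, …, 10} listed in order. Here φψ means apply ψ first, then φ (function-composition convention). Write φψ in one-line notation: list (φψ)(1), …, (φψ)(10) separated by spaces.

For each element, apply ψ then φ: 1 → 7 → 8; 2 → 4 → 9; 3 → 6 → 2; 4 → 9 → 4; 5 → 2 → 7; 6 → 8 → 6; 7 → 5 → 10; 8 → 3 → 1; 9 → 1 → 5; 10 → 10 → 3.
So φψ in one-line form is 8 9 2 4 7 6 10 1 5 3.

8 9 2 4 7 6 10 1 5 3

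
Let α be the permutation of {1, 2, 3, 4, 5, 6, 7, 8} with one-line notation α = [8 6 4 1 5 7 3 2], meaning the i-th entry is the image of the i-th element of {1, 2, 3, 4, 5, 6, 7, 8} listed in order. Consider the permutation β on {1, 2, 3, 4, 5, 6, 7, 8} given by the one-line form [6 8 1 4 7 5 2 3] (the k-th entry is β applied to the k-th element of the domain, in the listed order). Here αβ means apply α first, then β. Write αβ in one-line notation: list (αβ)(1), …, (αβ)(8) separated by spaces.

3 5 4 6 7 2 1 8

(αβ)(x) = β(α(x)). Computing each image: β(α(1)) = β(8) = 3, β(α(2)) = β(6) = 5, β(α(3)) = β(4) = 4, β(α(4)) = β(1) = 6, β(α(5)) = β(5) = 7, β(α(6)) = β(7) = 2, β(α(7)) = β(3) = 1, β(α(8)) = β(2) = 8.
Hence αβ = [3 5 4 6 7 2 1 8].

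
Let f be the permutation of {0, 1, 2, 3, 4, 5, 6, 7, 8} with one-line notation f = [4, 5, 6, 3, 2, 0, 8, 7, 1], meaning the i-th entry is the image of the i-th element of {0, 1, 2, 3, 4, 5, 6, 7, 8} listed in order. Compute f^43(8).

1

Tracing 8 → 1 → … returns to 8 after 7 steps, so 8 lies in a 7-cycle (0, 4, 2, 6, 8, 1, 5).
On a 7-cycle, f^7 is the identity, so f^43 = f^1 there (43 ≡ 1 mod 7).
Stepping 1 place around the cycle: 8 → 1.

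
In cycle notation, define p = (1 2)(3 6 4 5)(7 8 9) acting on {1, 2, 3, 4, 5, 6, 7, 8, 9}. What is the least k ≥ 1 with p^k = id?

12

The cycle type of p is (4, 3, 2).
The order is lcm(4, 3, 2) = 12.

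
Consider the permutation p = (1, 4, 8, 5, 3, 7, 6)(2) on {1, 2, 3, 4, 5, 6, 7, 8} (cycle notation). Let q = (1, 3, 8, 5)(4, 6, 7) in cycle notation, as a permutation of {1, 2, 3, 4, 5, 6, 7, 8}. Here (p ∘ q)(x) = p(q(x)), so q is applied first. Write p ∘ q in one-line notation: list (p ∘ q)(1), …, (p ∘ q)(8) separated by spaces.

7 2 5 1 4 6 8 3

(p ∘ q)(x) = p(q(x)). Computing each image: p(q(1)) = p(3) = 7, p(q(2)) = p(2) = 2, p(q(3)) = p(8) = 5, p(q(4)) = p(6) = 1, p(q(5)) = p(1) = 4, p(q(6)) = p(7) = 6, p(q(7)) = p(4) = 8, p(q(8)) = p(5) = 3.
Hence p ∘ q = [7 2 5 1 4 6 8 3].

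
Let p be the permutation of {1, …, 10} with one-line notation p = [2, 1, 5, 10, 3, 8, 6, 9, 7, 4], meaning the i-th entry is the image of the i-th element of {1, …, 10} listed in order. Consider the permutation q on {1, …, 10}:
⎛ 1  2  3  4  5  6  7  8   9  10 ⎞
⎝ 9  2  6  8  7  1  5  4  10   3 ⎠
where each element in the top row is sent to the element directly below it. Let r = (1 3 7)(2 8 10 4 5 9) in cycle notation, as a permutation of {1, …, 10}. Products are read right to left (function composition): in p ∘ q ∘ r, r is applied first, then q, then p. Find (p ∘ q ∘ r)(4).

(p ∘ q ∘ r)(4) = p(q(r(4))). r(4) = 5, then q(5) = 7, then p(7) = 6, so the result is 6.

6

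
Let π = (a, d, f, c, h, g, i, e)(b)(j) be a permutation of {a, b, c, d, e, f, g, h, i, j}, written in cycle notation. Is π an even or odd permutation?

odd

The cycle lengths are 8, 1, 1.
A cycle is odd iff its length is even; π has 1 even-length cycle, so sgn(π) = (−1)^1 and π is odd.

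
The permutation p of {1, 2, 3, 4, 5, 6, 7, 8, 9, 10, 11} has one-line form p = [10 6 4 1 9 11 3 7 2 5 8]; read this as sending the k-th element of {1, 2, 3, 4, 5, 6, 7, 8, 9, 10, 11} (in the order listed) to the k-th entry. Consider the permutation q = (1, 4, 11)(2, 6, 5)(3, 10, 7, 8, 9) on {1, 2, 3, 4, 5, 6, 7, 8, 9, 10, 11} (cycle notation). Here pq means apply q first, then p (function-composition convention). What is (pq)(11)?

10

First apply q: q(11) = 1, then p(1) = 10. Thus (pq)(11) = 10.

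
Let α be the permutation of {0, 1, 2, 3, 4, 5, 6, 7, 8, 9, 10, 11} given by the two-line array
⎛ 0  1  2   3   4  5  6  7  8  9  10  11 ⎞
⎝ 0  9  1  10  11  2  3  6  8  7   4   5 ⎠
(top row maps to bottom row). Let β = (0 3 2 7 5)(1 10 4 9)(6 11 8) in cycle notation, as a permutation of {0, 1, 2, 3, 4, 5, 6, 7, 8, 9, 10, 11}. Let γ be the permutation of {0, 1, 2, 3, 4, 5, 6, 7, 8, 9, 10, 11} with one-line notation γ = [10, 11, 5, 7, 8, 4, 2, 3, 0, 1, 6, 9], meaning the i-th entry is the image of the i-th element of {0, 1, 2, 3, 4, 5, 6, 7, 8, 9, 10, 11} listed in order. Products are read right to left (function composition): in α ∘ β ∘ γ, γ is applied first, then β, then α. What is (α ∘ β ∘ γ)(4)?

(α ∘ β ∘ γ)(4) = α(β(γ(4))). γ(4) = 8, then β(8) = 6, then α(6) = 3, so the result is 3.

3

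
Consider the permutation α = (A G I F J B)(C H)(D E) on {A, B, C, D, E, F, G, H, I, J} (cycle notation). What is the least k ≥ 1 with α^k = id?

6

The disjoint cycles have lengths 6, 2, 2.
The order is lcm(6, 2, 2) = 6.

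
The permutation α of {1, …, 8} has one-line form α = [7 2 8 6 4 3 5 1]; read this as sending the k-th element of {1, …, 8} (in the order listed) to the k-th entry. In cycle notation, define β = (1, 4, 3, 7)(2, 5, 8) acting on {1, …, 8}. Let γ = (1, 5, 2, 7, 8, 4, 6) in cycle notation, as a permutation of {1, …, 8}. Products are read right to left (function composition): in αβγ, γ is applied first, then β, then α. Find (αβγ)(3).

Apply the permutations in order: γ(3) = 3, then β(3) = 7, then α(7) = 5. So (αβγ)(3) = 5.

5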